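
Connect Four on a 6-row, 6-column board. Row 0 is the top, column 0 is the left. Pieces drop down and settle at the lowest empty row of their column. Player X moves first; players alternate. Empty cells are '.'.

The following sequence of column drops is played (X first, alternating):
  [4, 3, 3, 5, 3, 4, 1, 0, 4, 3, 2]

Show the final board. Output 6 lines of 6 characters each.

Move 1: X drops in col 4, lands at row 5
Move 2: O drops in col 3, lands at row 5
Move 3: X drops in col 3, lands at row 4
Move 4: O drops in col 5, lands at row 5
Move 5: X drops in col 3, lands at row 3
Move 6: O drops in col 4, lands at row 4
Move 7: X drops in col 1, lands at row 5
Move 8: O drops in col 0, lands at row 5
Move 9: X drops in col 4, lands at row 3
Move 10: O drops in col 3, lands at row 2
Move 11: X drops in col 2, lands at row 5

Answer: ......
......
...O..
...XX.
...XO.
OXXOXO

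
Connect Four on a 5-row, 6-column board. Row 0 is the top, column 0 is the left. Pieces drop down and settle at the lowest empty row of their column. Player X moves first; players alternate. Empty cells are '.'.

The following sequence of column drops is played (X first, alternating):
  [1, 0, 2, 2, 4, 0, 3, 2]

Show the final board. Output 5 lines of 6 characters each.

Move 1: X drops in col 1, lands at row 4
Move 2: O drops in col 0, lands at row 4
Move 3: X drops in col 2, lands at row 4
Move 4: O drops in col 2, lands at row 3
Move 5: X drops in col 4, lands at row 4
Move 6: O drops in col 0, lands at row 3
Move 7: X drops in col 3, lands at row 4
Move 8: O drops in col 2, lands at row 2

Answer: ......
......
..O...
O.O...
OXXXX.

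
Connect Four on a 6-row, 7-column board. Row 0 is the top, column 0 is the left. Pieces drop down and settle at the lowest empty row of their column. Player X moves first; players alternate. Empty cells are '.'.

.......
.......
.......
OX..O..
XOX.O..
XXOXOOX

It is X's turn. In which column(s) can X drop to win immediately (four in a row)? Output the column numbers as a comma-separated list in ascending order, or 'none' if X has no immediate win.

col 0: drop X → WIN!
col 1: drop X → no win
col 2: drop X → no win
col 3: drop X → no win
col 4: drop X → no win
col 5: drop X → no win
col 6: drop X → no win

Answer: 0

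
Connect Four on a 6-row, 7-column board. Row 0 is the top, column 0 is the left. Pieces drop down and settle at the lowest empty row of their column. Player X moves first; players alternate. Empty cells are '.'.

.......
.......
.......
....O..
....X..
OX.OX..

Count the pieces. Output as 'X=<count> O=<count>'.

X=3 O=3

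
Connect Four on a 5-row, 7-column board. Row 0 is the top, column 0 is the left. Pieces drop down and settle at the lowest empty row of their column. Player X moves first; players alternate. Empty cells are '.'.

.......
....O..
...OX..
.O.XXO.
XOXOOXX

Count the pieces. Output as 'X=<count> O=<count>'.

X=7 O=7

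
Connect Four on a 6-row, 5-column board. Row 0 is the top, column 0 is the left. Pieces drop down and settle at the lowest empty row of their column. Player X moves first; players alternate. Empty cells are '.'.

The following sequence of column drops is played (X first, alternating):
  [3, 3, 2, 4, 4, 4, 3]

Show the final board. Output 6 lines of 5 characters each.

Move 1: X drops in col 3, lands at row 5
Move 2: O drops in col 3, lands at row 4
Move 3: X drops in col 2, lands at row 5
Move 4: O drops in col 4, lands at row 5
Move 5: X drops in col 4, lands at row 4
Move 6: O drops in col 4, lands at row 3
Move 7: X drops in col 3, lands at row 3

Answer: .....
.....
.....
...XO
...OX
..XXO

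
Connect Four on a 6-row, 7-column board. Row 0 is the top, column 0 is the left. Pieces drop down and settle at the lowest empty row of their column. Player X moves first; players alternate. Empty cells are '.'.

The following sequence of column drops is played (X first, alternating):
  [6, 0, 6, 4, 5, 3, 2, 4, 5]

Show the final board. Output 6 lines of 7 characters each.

Answer: .......
.......
.......
.......
....OXX
O.XOOXX

Derivation:
Move 1: X drops in col 6, lands at row 5
Move 2: O drops in col 0, lands at row 5
Move 3: X drops in col 6, lands at row 4
Move 4: O drops in col 4, lands at row 5
Move 5: X drops in col 5, lands at row 5
Move 6: O drops in col 3, lands at row 5
Move 7: X drops in col 2, lands at row 5
Move 8: O drops in col 4, lands at row 4
Move 9: X drops in col 5, lands at row 4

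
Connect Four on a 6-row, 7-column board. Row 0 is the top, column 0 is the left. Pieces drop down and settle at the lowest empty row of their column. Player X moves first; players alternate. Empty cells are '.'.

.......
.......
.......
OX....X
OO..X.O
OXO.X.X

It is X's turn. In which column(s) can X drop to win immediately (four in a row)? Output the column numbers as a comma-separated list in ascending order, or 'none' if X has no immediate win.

col 0: drop X → no win
col 1: drop X → no win
col 2: drop X → no win
col 3: drop X → no win
col 4: drop X → no win
col 5: drop X → no win
col 6: drop X → no win

Answer: none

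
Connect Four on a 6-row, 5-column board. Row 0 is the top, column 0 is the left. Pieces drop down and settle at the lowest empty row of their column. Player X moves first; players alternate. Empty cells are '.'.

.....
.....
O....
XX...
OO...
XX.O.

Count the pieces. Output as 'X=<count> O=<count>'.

X=4 O=4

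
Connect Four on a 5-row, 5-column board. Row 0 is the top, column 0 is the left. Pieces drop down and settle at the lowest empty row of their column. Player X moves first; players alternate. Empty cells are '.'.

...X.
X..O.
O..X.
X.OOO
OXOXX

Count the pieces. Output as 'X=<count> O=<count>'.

X=7 O=7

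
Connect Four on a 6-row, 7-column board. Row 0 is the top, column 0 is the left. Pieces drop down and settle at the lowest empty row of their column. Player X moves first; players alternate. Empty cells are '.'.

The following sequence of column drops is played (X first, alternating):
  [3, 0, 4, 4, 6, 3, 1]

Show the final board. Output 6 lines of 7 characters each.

Move 1: X drops in col 3, lands at row 5
Move 2: O drops in col 0, lands at row 5
Move 3: X drops in col 4, lands at row 5
Move 4: O drops in col 4, lands at row 4
Move 5: X drops in col 6, lands at row 5
Move 6: O drops in col 3, lands at row 4
Move 7: X drops in col 1, lands at row 5

Answer: .......
.......
.......
.......
...OO..
OX.XX.X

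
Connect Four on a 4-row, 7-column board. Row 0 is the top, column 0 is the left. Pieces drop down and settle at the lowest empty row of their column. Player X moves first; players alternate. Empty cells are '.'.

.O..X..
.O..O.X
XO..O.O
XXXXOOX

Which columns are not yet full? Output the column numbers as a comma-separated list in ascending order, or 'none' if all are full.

Answer: 0,2,3,5,6

Derivation:
col 0: top cell = '.' → open
col 1: top cell = 'O' → FULL
col 2: top cell = '.' → open
col 3: top cell = '.' → open
col 4: top cell = 'X' → FULL
col 5: top cell = '.' → open
col 6: top cell = '.' → open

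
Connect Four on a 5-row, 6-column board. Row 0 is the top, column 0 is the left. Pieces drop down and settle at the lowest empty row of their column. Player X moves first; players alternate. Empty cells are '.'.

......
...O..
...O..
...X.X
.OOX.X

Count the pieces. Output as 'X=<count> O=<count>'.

X=4 O=4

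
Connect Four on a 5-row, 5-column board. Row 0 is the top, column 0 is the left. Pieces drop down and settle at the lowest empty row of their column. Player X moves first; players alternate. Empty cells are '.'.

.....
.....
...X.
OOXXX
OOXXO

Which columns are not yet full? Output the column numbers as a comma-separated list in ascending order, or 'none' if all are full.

col 0: top cell = '.' → open
col 1: top cell = '.' → open
col 2: top cell = '.' → open
col 3: top cell = '.' → open
col 4: top cell = '.' → open

Answer: 0,1,2,3,4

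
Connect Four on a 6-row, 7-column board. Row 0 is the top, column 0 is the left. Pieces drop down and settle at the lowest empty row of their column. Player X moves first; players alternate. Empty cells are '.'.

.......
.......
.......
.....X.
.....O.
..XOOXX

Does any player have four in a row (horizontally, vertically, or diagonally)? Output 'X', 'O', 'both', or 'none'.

none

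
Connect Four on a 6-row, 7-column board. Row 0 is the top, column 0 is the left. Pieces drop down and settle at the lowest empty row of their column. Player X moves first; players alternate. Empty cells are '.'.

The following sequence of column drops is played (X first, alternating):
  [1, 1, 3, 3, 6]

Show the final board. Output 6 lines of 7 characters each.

Move 1: X drops in col 1, lands at row 5
Move 2: O drops in col 1, lands at row 4
Move 3: X drops in col 3, lands at row 5
Move 4: O drops in col 3, lands at row 4
Move 5: X drops in col 6, lands at row 5

Answer: .......
.......
.......
.......
.O.O...
.X.X..X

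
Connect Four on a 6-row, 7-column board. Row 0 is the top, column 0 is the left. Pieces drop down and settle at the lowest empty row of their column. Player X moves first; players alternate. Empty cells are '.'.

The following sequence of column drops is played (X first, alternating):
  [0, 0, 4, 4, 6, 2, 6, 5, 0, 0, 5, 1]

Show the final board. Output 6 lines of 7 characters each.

Move 1: X drops in col 0, lands at row 5
Move 2: O drops in col 0, lands at row 4
Move 3: X drops in col 4, lands at row 5
Move 4: O drops in col 4, lands at row 4
Move 5: X drops in col 6, lands at row 5
Move 6: O drops in col 2, lands at row 5
Move 7: X drops in col 6, lands at row 4
Move 8: O drops in col 5, lands at row 5
Move 9: X drops in col 0, lands at row 3
Move 10: O drops in col 0, lands at row 2
Move 11: X drops in col 5, lands at row 4
Move 12: O drops in col 1, lands at row 5

Answer: .......
.......
O......
X......
O...OXX
XOO.XOX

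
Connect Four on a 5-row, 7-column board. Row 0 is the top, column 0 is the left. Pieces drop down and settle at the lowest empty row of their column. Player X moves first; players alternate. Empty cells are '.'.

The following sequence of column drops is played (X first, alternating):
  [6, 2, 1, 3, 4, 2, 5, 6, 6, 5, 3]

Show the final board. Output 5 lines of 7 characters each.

Answer: .......
.......
......X
..OX.OO
.XOOXXX

Derivation:
Move 1: X drops in col 6, lands at row 4
Move 2: O drops in col 2, lands at row 4
Move 3: X drops in col 1, lands at row 4
Move 4: O drops in col 3, lands at row 4
Move 5: X drops in col 4, lands at row 4
Move 6: O drops in col 2, lands at row 3
Move 7: X drops in col 5, lands at row 4
Move 8: O drops in col 6, lands at row 3
Move 9: X drops in col 6, lands at row 2
Move 10: O drops in col 5, lands at row 3
Move 11: X drops in col 3, lands at row 3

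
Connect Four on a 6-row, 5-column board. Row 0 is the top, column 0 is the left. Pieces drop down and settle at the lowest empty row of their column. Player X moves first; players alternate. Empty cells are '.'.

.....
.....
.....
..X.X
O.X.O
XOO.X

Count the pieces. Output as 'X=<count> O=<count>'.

X=5 O=4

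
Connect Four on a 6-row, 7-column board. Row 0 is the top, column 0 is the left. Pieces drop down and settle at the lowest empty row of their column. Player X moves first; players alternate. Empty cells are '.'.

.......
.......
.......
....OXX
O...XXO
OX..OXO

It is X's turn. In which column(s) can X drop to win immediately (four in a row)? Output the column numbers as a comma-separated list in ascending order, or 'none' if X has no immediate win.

col 0: drop X → no win
col 1: drop X → no win
col 2: drop X → no win
col 3: drop X → no win
col 4: drop X → no win
col 5: drop X → WIN!
col 6: drop X → no win

Answer: 5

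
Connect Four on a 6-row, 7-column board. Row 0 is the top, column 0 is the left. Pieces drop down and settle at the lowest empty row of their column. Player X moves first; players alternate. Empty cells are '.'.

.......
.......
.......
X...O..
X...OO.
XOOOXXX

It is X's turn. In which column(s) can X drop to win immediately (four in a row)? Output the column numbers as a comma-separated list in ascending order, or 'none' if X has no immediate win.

Answer: 0

Derivation:
col 0: drop X → WIN!
col 1: drop X → no win
col 2: drop X → no win
col 3: drop X → no win
col 4: drop X → no win
col 5: drop X → no win
col 6: drop X → no win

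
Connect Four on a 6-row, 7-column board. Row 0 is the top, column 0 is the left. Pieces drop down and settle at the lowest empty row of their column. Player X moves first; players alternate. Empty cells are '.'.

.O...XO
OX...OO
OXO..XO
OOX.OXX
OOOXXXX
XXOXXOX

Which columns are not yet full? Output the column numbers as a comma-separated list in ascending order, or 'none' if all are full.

col 0: top cell = '.' → open
col 1: top cell = 'O' → FULL
col 2: top cell = '.' → open
col 3: top cell = '.' → open
col 4: top cell = '.' → open
col 5: top cell = 'X' → FULL
col 6: top cell = 'O' → FULL

Answer: 0,2,3,4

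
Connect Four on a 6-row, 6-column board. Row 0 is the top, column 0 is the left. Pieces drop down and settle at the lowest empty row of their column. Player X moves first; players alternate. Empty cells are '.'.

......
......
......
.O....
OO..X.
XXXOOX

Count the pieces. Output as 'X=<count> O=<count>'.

X=5 O=5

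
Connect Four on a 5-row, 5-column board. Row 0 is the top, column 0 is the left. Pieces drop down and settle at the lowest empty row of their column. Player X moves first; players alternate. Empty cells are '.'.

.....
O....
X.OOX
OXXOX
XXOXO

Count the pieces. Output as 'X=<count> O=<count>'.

X=8 O=7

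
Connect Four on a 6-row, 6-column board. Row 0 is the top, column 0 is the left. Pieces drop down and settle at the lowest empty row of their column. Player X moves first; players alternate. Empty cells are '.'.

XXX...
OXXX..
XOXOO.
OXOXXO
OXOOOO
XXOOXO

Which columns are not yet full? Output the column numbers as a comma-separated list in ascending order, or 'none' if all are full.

Answer: 3,4,5

Derivation:
col 0: top cell = 'X' → FULL
col 1: top cell = 'X' → FULL
col 2: top cell = 'X' → FULL
col 3: top cell = '.' → open
col 4: top cell = '.' → open
col 5: top cell = '.' → open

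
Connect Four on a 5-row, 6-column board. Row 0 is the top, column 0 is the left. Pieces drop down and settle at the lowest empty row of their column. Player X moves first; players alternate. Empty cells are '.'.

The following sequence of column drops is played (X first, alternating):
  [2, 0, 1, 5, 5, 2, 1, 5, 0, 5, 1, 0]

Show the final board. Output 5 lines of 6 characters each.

Move 1: X drops in col 2, lands at row 4
Move 2: O drops in col 0, lands at row 4
Move 3: X drops in col 1, lands at row 4
Move 4: O drops in col 5, lands at row 4
Move 5: X drops in col 5, lands at row 3
Move 6: O drops in col 2, lands at row 3
Move 7: X drops in col 1, lands at row 3
Move 8: O drops in col 5, lands at row 2
Move 9: X drops in col 0, lands at row 3
Move 10: O drops in col 5, lands at row 1
Move 11: X drops in col 1, lands at row 2
Move 12: O drops in col 0, lands at row 2

Answer: ......
.....O
OX...O
XXO..X
OXX..O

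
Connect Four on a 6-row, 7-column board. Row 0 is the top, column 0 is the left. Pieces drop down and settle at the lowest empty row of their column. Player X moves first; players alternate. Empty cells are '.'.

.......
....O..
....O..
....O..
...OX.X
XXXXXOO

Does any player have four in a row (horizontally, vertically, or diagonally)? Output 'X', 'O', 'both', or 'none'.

X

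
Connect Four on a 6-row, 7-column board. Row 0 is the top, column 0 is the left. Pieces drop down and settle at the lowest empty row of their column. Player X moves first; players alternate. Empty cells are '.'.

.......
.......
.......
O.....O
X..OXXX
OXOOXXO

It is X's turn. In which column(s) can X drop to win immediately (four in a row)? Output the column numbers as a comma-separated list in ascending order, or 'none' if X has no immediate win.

col 0: drop X → no win
col 1: drop X → no win
col 2: drop X → no win
col 3: drop X → no win
col 4: drop X → no win
col 5: drop X → no win
col 6: drop X → no win

Answer: none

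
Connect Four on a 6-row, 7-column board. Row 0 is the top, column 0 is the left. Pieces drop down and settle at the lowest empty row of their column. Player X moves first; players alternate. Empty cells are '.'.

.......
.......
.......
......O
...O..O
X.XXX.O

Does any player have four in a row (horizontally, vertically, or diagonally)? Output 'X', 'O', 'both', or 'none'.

none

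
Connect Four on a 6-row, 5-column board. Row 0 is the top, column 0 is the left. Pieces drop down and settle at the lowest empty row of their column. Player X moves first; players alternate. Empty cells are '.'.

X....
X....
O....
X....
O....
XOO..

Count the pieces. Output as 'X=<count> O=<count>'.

X=4 O=4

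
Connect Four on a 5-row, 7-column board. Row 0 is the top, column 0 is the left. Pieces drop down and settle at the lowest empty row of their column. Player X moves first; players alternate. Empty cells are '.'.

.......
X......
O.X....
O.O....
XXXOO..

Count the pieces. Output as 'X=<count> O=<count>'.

X=5 O=5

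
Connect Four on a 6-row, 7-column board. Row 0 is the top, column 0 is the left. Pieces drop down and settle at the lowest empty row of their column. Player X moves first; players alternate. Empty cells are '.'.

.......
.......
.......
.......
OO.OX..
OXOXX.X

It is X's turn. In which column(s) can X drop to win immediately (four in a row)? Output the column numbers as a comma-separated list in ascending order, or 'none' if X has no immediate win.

Answer: 5

Derivation:
col 0: drop X → no win
col 1: drop X → no win
col 2: drop X → no win
col 3: drop X → no win
col 4: drop X → no win
col 5: drop X → WIN!
col 6: drop X → no win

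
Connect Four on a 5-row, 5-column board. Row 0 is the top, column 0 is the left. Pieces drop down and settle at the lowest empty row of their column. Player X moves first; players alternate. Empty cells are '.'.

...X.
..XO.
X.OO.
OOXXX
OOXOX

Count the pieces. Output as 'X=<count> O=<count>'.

X=8 O=8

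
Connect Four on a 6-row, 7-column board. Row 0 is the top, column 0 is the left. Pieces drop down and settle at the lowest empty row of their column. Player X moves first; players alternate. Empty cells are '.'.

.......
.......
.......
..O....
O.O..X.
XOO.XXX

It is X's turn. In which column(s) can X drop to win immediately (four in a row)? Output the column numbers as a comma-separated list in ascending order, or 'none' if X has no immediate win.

col 0: drop X → no win
col 1: drop X → no win
col 2: drop X → no win
col 3: drop X → WIN!
col 4: drop X → no win
col 5: drop X → no win
col 6: drop X → no win

Answer: 3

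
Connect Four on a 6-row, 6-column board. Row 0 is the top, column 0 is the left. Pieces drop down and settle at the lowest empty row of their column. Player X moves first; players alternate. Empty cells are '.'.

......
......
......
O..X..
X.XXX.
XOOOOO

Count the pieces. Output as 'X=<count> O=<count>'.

X=6 O=6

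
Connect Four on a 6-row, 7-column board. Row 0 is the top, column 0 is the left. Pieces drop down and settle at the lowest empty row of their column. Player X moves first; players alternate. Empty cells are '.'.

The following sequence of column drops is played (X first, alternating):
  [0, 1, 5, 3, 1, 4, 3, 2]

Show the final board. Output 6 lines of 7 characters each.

Move 1: X drops in col 0, lands at row 5
Move 2: O drops in col 1, lands at row 5
Move 3: X drops in col 5, lands at row 5
Move 4: O drops in col 3, lands at row 5
Move 5: X drops in col 1, lands at row 4
Move 6: O drops in col 4, lands at row 5
Move 7: X drops in col 3, lands at row 4
Move 8: O drops in col 2, lands at row 5

Answer: .......
.......
.......
.......
.X.X...
XOOOOX.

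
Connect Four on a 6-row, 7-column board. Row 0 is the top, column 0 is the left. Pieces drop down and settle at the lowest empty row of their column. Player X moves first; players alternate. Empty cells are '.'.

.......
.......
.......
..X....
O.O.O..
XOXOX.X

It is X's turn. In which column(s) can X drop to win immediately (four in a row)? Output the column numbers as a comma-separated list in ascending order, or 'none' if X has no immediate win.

Answer: none

Derivation:
col 0: drop X → no win
col 1: drop X → no win
col 2: drop X → no win
col 3: drop X → no win
col 4: drop X → no win
col 5: drop X → no win
col 6: drop X → no win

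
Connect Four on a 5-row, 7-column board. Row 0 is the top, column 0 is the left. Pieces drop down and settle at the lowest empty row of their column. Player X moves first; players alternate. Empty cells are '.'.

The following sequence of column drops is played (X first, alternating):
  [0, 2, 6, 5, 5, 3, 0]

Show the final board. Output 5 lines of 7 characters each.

Move 1: X drops in col 0, lands at row 4
Move 2: O drops in col 2, lands at row 4
Move 3: X drops in col 6, lands at row 4
Move 4: O drops in col 5, lands at row 4
Move 5: X drops in col 5, lands at row 3
Move 6: O drops in col 3, lands at row 4
Move 7: X drops in col 0, lands at row 3

Answer: .......
.......
.......
X....X.
X.OO.OX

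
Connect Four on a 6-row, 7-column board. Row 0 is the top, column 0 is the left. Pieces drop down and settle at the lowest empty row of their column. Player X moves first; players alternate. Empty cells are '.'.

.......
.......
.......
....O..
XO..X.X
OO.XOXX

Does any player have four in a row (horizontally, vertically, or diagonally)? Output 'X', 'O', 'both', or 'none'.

none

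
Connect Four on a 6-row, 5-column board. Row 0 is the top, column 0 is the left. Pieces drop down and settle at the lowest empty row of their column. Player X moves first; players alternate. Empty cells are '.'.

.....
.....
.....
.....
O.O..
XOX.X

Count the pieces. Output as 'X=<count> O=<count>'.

X=3 O=3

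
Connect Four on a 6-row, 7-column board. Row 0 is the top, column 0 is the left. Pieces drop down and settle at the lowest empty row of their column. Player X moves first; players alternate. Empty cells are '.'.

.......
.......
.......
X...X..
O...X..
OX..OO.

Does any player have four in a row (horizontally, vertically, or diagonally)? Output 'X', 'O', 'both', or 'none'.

none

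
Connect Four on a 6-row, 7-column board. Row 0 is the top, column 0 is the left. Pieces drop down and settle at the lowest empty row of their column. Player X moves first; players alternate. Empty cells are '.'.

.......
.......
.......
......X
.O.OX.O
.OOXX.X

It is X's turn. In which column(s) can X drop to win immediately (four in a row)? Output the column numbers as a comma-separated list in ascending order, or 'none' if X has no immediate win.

Answer: 5

Derivation:
col 0: drop X → no win
col 1: drop X → no win
col 2: drop X → no win
col 3: drop X → no win
col 4: drop X → no win
col 5: drop X → WIN!
col 6: drop X → no win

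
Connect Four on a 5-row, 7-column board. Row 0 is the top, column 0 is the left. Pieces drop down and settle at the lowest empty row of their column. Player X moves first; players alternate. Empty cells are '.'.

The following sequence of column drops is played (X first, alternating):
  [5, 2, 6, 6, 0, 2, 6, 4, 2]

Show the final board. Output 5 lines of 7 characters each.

Move 1: X drops in col 5, lands at row 4
Move 2: O drops in col 2, lands at row 4
Move 3: X drops in col 6, lands at row 4
Move 4: O drops in col 6, lands at row 3
Move 5: X drops in col 0, lands at row 4
Move 6: O drops in col 2, lands at row 3
Move 7: X drops in col 6, lands at row 2
Move 8: O drops in col 4, lands at row 4
Move 9: X drops in col 2, lands at row 2

Answer: .......
.......
..X...X
..O...O
X.O.OXX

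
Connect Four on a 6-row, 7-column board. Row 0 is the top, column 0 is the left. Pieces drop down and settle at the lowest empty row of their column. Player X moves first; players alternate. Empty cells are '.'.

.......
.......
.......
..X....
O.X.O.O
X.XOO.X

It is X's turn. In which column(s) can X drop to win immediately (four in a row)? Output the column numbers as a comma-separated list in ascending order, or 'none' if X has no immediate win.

Answer: 2

Derivation:
col 0: drop X → no win
col 1: drop X → no win
col 2: drop X → WIN!
col 3: drop X → no win
col 4: drop X → no win
col 5: drop X → no win
col 6: drop X → no win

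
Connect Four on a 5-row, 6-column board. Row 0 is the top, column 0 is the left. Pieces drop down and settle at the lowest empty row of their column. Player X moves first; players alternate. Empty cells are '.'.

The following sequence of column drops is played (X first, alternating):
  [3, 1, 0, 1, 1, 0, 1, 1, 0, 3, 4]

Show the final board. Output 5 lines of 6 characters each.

Move 1: X drops in col 3, lands at row 4
Move 2: O drops in col 1, lands at row 4
Move 3: X drops in col 0, lands at row 4
Move 4: O drops in col 1, lands at row 3
Move 5: X drops in col 1, lands at row 2
Move 6: O drops in col 0, lands at row 3
Move 7: X drops in col 1, lands at row 1
Move 8: O drops in col 1, lands at row 0
Move 9: X drops in col 0, lands at row 2
Move 10: O drops in col 3, lands at row 3
Move 11: X drops in col 4, lands at row 4

Answer: .O....
.X....
XX....
OO.O..
XO.XX.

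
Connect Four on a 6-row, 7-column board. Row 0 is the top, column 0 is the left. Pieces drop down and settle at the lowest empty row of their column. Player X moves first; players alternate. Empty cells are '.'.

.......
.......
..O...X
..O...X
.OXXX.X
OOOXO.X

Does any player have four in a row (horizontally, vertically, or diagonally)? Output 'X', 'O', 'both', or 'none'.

X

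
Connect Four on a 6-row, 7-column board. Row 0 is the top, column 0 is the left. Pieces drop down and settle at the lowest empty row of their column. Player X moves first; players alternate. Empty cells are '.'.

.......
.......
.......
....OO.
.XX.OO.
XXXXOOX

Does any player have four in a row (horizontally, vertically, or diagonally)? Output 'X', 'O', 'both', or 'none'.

X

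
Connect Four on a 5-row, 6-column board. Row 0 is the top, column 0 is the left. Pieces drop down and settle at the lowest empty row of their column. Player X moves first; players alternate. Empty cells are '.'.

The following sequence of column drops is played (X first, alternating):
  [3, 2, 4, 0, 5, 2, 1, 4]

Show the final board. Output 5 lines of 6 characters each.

Answer: ......
......
......
..O.O.
OXOXXX

Derivation:
Move 1: X drops in col 3, lands at row 4
Move 2: O drops in col 2, lands at row 4
Move 3: X drops in col 4, lands at row 4
Move 4: O drops in col 0, lands at row 4
Move 5: X drops in col 5, lands at row 4
Move 6: O drops in col 2, lands at row 3
Move 7: X drops in col 1, lands at row 4
Move 8: O drops in col 4, lands at row 3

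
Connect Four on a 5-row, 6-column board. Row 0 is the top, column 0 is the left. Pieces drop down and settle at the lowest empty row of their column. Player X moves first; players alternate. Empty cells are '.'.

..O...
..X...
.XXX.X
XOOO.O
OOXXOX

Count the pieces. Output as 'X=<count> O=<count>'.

X=9 O=8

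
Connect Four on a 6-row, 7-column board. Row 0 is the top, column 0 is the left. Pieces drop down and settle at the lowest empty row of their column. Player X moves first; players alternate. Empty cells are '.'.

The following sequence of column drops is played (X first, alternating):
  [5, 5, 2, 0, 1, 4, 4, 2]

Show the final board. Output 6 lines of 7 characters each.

Answer: .......
.......
.......
.......
..O.XO.
OXX.OX.

Derivation:
Move 1: X drops in col 5, lands at row 5
Move 2: O drops in col 5, lands at row 4
Move 3: X drops in col 2, lands at row 5
Move 4: O drops in col 0, lands at row 5
Move 5: X drops in col 1, lands at row 5
Move 6: O drops in col 4, lands at row 5
Move 7: X drops in col 4, lands at row 4
Move 8: O drops in col 2, lands at row 4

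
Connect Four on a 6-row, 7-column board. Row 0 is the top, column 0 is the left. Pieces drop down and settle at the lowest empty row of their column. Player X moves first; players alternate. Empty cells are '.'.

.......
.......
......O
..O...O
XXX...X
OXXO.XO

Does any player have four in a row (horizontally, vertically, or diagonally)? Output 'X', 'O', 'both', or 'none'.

none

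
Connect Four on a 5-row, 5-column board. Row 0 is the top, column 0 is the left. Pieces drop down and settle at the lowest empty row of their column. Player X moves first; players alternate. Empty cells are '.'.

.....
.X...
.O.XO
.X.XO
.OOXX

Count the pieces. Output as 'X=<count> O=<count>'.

X=6 O=5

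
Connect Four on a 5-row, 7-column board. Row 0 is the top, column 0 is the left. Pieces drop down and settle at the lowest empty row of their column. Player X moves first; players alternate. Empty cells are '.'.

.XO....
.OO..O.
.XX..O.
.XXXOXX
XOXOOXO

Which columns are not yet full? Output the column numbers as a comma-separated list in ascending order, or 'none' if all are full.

Answer: 0,3,4,5,6

Derivation:
col 0: top cell = '.' → open
col 1: top cell = 'X' → FULL
col 2: top cell = 'O' → FULL
col 3: top cell = '.' → open
col 4: top cell = '.' → open
col 5: top cell = '.' → open
col 6: top cell = '.' → open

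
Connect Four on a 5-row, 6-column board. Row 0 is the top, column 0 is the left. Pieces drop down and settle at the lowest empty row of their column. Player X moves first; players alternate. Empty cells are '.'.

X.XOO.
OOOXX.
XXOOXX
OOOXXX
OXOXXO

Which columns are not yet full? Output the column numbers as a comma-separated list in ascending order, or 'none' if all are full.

col 0: top cell = 'X' → FULL
col 1: top cell = '.' → open
col 2: top cell = 'X' → FULL
col 3: top cell = 'O' → FULL
col 4: top cell = 'O' → FULL
col 5: top cell = '.' → open

Answer: 1,5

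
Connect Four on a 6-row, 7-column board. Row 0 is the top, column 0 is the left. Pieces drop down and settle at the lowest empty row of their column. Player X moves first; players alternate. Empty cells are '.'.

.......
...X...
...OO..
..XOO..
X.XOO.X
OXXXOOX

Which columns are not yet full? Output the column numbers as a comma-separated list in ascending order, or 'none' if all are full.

col 0: top cell = '.' → open
col 1: top cell = '.' → open
col 2: top cell = '.' → open
col 3: top cell = '.' → open
col 4: top cell = '.' → open
col 5: top cell = '.' → open
col 6: top cell = '.' → open

Answer: 0,1,2,3,4,5,6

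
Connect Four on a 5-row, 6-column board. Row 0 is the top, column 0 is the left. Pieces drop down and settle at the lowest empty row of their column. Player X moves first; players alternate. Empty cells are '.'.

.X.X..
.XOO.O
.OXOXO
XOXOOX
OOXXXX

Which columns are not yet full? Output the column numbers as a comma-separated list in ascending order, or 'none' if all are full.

Answer: 0,2,4,5

Derivation:
col 0: top cell = '.' → open
col 1: top cell = 'X' → FULL
col 2: top cell = '.' → open
col 3: top cell = 'X' → FULL
col 4: top cell = '.' → open
col 5: top cell = '.' → open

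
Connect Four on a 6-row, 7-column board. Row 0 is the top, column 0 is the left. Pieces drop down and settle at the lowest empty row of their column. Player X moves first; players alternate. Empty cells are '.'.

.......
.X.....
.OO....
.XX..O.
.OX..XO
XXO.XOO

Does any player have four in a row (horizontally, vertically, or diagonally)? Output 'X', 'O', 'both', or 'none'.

none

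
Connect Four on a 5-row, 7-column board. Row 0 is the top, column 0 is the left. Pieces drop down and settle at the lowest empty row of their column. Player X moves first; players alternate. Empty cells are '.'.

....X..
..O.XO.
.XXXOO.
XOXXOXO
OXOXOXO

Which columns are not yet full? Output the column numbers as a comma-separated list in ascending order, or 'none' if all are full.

Answer: 0,1,2,3,5,6

Derivation:
col 0: top cell = '.' → open
col 1: top cell = '.' → open
col 2: top cell = '.' → open
col 3: top cell = '.' → open
col 4: top cell = 'X' → FULL
col 5: top cell = '.' → open
col 6: top cell = '.' → open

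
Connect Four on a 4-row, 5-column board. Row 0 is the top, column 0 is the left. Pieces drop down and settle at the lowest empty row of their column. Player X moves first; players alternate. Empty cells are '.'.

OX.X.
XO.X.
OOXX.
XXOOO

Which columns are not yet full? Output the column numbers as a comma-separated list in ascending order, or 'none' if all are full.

col 0: top cell = 'O' → FULL
col 1: top cell = 'X' → FULL
col 2: top cell = '.' → open
col 3: top cell = 'X' → FULL
col 4: top cell = '.' → open

Answer: 2,4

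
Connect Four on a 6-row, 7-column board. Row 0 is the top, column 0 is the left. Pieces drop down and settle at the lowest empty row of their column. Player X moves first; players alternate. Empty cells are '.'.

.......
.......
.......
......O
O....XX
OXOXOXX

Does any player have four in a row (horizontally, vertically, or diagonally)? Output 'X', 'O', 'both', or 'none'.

none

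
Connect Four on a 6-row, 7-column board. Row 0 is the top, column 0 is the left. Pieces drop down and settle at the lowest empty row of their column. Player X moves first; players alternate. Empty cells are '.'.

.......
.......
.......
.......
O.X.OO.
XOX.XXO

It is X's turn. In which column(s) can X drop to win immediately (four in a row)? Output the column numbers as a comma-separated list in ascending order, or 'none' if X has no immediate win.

Answer: 3

Derivation:
col 0: drop X → no win
col 1: drop X → no win
col 2: drop X → no win
col 3: drop X → WIN!
col 4: drop X → no win
col 5: drop X → no win
col 6: drop X → no win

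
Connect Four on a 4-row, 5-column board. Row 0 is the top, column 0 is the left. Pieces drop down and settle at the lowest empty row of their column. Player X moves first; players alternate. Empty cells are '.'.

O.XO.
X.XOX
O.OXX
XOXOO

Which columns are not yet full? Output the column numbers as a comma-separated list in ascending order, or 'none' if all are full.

Answer: 1,4

Derivation:
col 0: top cell = 'O' → FULL
col 1: top cell = '.' → open
col 2: top cell = 'X' → FULL
col 3: top cell = 'O' → FULL
col 4: top cell = '.' → open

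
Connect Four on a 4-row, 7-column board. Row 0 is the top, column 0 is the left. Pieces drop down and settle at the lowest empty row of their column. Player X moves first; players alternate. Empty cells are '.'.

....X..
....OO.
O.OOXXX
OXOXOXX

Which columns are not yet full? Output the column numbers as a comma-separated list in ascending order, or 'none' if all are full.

col 0: top cell = '.' → open
col 1: top cell = '.' → open
col 2: top cell = '.' → open
col 3: top cell = '.' → open
col 4: top cell = 'X' → FULL
col 5: top cell = '.' → open
col 6: top cell = '.' → open

Answer: 0,1,2,3,5,6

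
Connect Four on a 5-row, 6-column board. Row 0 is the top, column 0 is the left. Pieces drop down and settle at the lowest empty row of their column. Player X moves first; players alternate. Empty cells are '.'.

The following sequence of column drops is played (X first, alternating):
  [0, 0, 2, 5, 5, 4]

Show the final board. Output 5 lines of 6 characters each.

Move 1: X drops in col 0, lands at row 4
Move 2: O drops in col 0, lands at row 3
Move 3: X drops in col 2, lands at row 4
Move 4: O drops in col 5, lands at row 4
Move 5: X drops in col 5, lands at row 3
Move 6: O drops in col 4, lands at row 4

Answer: ......
......
......
O....X
X.X.OO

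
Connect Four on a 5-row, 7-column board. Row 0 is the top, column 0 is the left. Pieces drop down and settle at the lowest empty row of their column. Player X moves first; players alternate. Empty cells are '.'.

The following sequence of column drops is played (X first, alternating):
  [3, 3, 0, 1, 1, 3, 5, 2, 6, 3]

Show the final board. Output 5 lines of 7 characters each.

Answer: .......
...O...
...O...
.X.O...
XOOX.XX

Derivation:
Move 1: X drops in col 3, lands at row 4
Move 2: O drops in col 3, lands at row 3
Move 3: X drops in col 0, lands at row 4
Move 4: O drops in col 1, lands at row 4
Move 5: X drops in col 1, lands at row 3
Move 6: O drops in col 3, lands at row 2
Move 7: X drops in col 5, lands at row 4
Move 8: O drops in col 2, lands at row 4
Move 9: X drops in col 6, lands at row 4
Move 10: O drops in col 3, lands at row 1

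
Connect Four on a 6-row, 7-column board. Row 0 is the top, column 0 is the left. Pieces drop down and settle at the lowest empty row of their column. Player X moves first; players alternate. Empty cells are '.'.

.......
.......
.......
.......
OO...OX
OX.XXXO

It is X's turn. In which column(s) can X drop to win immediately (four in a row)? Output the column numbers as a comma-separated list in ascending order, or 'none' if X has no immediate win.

col 0: drop X → no win
col 1: drop X → no win
col 2: drop X → WIN!
col 3: drop X → no win
col 4: drop X → no win
col 5: drop X → no win
col 6: drop X → no win

Answer: 2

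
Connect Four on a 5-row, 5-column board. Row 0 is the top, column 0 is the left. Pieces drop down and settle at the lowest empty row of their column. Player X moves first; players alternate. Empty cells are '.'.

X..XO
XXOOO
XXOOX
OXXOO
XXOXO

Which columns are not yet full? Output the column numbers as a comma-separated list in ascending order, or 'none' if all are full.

Answer: 1,2

Derivation:
col 0: top cell = 'X' → FULL
col 1: top cell = '.' → open
col 2: top cell = '.' → open
col 3: top cell = 'X' → FULL
col 4: top cell = 'O' → FULL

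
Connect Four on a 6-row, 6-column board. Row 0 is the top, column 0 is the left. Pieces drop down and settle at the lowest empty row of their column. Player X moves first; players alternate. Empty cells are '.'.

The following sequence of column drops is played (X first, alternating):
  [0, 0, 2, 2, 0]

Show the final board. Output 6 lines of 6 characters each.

Move 1: X drops in col 0, lands at row 5
Move 2: O drops in col 0, lands at row 4
Move 3: X drops in col 2, lands at row 5
Move 4: O drops in col 2, lands at row 4
Move 5: X drops in col 0, lands at row 3

Answer: ......
......
......
X.....
O.O...
X.X...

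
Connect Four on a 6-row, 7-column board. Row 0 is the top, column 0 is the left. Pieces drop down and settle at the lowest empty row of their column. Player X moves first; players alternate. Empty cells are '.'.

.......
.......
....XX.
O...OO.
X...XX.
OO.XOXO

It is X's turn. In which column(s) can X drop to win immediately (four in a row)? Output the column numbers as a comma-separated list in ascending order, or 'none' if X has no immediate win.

Answer: none

Derivation:
col 0: drop X → no win
col 1: drop X → no win
col 2: drop X → no win
col 3: drop X → no win
col 4: drop X → no win
col 5: drop X → no win
col 6: drop X → no win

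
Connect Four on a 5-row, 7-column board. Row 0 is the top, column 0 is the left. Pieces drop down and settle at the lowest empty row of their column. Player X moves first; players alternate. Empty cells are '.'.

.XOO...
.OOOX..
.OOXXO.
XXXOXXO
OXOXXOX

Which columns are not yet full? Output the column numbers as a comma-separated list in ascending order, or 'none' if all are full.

Answer: 0,4,5,6

Derivation:
col 0: top cell = '.' → open
col 1: top cell = 'X' → FULL
col 2: top cell = 'O' → FULL
col 3: top cell = 'O' → FULL
col 4: top cell = '.' → open
col 5: top cell = '.' → open
col 6: top cell = '.' → open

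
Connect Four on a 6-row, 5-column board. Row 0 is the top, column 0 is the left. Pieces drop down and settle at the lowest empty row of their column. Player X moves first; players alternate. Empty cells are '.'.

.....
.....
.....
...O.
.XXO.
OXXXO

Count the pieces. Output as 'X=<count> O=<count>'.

X=5 O=4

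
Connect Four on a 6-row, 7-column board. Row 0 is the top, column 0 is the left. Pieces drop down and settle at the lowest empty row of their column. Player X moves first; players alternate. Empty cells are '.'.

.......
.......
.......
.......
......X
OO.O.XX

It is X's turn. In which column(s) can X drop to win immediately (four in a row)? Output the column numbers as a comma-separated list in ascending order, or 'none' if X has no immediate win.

col 0: drop X → no win
col 1: drop X → no win
col 2: drop X → no win
col 3: drop X → no win
col 4: drop X → no win
col 5: drop X → no win
col 6: drop X → no win

Answer: none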